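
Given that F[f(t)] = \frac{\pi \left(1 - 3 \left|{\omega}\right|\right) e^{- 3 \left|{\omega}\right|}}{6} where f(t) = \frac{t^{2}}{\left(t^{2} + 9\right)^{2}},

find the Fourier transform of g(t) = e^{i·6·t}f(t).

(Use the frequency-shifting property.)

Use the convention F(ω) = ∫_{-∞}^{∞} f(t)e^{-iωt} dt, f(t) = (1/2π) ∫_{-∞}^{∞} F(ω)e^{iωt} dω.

F[g](ω) = \frac{\pi \left(1 - 3 \left|{\omega - 6}\right|\right) e^{- 3 \left|{\omega - 6}\right|}}{6}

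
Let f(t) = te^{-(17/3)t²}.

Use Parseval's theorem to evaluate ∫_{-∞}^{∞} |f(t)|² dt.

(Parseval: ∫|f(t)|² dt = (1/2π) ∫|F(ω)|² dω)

∫|f(t)|² dt = \frac{3 \sqrt{102} \sqrt{\pi}}{2312}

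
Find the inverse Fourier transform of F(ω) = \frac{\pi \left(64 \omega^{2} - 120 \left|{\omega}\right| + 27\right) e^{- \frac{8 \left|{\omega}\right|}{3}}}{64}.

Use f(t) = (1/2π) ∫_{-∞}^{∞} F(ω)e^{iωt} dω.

f(t) = \frac{3 t^{4}}{\left(t^{2} + \frac{64}{9}\right)^{3}}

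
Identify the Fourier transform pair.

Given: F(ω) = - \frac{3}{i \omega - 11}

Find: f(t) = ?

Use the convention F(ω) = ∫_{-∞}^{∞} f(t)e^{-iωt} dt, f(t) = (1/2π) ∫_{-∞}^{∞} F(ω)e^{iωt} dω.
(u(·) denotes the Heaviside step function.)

f(t) = 3 e^{11 t} u\left(- t\right)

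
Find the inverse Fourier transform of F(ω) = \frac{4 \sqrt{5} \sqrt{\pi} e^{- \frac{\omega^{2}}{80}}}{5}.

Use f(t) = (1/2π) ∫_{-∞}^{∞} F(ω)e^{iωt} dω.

f(t) = 8 e^{- 20 t^{2}}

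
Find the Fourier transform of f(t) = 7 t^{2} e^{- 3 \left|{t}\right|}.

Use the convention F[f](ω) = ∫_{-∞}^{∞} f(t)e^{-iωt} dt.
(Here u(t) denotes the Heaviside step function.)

F(ω) = \frac{252 \left(3 - \omega^{2}\right)}{\left(\omega^{2} + 9\right)^{3}}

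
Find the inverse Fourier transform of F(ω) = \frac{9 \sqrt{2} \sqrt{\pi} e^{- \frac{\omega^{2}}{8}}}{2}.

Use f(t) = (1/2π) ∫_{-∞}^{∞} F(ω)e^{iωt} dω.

f(t) = 9 e^{- 2 t^{2}}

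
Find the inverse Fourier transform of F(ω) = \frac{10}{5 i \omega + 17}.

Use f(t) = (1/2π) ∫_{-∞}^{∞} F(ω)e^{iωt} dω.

f(t) = 2 e^{- \frac{17 t}{5}} u\left(t\right)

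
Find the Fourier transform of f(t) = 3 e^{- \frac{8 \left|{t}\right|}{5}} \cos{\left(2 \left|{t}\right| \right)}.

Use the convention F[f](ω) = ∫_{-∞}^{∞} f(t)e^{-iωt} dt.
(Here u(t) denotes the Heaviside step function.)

F(ω) = \frac{240 \left(25 \omega^{2} + 164\right)}{625 \omega^{4} - 1800 \omega^{2} + 26896}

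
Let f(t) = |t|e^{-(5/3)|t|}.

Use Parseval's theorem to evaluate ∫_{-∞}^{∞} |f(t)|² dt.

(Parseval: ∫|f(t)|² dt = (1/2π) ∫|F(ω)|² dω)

∫|f(t)|² dt = \frac{27}{250}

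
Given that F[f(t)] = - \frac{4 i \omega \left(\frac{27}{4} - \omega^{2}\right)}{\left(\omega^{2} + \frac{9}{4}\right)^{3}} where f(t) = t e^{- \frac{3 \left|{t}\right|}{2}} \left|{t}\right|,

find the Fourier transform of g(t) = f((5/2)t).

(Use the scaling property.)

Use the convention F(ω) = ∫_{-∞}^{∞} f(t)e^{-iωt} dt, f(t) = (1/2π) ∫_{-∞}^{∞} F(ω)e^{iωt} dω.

F[g](ω) = \frac{6400 i \omega \left(16 \omega^{2} - 675\right)}{\left(16 \omega^{2} + 225\right)^{3}}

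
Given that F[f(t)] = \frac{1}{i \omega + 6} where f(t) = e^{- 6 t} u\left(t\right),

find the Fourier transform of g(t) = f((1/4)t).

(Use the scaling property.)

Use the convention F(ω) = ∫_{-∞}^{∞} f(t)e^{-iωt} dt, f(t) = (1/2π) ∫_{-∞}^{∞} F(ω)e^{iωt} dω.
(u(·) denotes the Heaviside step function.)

F[g](ω) = \frac{2}{2 i \omega + 3}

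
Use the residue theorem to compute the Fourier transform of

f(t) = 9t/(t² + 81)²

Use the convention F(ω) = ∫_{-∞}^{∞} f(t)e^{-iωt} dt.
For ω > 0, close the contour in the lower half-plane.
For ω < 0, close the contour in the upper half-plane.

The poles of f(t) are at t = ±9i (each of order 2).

Let g(z) = f(z)e^{-iωz}; for large |z| the factor e^{-iωz} decays in the lower half-plane when ω > 0 and in the upper half-plane when ω < 0.

Case ω > 0 (lower half-plane, clockwise contour ⇒ F(ω) = -2πi·ΣRes):
  Res_{z = - 9 i} g(z) = \frac{\omega e^{- 9 \omega}}{4} (pole of order 2)
  F(ω) = -2πi·ΣRes = - \frac{i \pi \omega e^{- 9 \omega}}{2}

Case ω < 0 (upper half-plane, counterclockwise contour ⇒ F(ω) = +2πi·ΣRes):
  Res_{z = 9 i} g(z) = - \frac{\omega e^{9 \omega}}{4} (pole of order 2)
  F(ω) = 2πi·ΣRes = - \frac{i \pi \omega e^{9 \omega}}{2}

Both cases combine into a single formula in |ω|:

F(ω) = - \frac{i \pi \omega e^{- 9 \left|{\omega}\right|}}{2}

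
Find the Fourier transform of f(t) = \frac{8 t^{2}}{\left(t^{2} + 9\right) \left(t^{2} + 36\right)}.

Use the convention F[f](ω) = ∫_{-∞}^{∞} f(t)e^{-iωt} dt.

F(ω) = \frac{8 \pi \left(2 - e^{3 \left|{\omega}\right|}\right) e^{- 6 \left|{\omega}\right|}}{9}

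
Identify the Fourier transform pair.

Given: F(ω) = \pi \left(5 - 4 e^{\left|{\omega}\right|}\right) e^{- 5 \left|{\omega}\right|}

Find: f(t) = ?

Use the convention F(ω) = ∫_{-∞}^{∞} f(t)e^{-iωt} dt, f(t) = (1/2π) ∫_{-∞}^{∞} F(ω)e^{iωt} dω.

f(t) = \frac{9 t^{2}}{\left(t^{2} + 16\right) \left(t^{2} + 25\right)}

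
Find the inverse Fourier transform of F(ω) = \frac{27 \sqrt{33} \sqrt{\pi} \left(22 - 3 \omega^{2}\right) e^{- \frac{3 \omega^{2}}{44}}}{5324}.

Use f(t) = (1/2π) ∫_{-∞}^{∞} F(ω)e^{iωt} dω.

f(t) = 9 t^{2} e^{- \frac{11 t^{2}}{3}}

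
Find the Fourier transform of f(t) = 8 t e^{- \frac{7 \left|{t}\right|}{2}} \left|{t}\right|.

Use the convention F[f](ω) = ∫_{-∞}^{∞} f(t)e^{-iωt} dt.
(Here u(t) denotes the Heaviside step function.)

F(ω) = \frac{512 i \omega \left(4 \omega^{2} - 147\right)}{\left(4 \omega^{2} + 49\right)^{3}}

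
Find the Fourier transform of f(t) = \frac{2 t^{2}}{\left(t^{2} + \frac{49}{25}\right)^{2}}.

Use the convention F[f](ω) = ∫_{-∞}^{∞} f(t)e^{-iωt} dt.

F(ω) = \frac{\pi \left(5 - 7 \left|{\omega}\right|\right) e^{- \frac{7 \left|{\omega}\right|}{5}}}{7}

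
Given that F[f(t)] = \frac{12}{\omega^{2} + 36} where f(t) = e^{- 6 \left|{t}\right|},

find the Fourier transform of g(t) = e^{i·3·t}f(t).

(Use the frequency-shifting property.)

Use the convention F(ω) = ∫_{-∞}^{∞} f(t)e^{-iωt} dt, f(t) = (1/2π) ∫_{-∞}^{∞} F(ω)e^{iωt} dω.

F[g](ω) = \frac{12}{\left(\omega - 3\right)^{2} + 36}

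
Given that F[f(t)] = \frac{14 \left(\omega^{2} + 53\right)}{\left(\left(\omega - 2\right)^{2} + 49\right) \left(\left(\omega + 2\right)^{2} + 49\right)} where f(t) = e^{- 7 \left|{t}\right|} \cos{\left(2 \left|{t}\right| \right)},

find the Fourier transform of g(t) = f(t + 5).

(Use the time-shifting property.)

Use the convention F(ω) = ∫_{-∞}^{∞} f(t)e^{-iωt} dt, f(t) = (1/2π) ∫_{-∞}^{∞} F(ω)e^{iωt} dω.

F[g](ω) = \frac{14 \left(\omega^{2} + 53\right) e^{5 i \omega}}{\omega^{4} + 90 \omega^{2} + 2809}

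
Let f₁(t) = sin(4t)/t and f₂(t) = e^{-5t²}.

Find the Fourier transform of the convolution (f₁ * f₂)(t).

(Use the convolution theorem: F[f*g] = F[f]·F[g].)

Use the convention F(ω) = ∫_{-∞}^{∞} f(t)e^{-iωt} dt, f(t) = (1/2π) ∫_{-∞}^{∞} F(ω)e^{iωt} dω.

F[f₁*f₂](ω) = \begin{cases} \frac{\sqrt{5} \pi^{\frac{3}{2}} e^{- \frac{\omega^{2}}{20}}}{5} & \text{for}\: \omega > -4 \wedge \omega < 4 \\0 & \text{otherwise} \end{cases}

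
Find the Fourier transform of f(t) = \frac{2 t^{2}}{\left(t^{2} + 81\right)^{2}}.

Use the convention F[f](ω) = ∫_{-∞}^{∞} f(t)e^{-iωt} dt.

F(ω) = \frac{\pi \left(1 - 9 \left|{\omega}\right|\right) e^{- 9 \left|{\omega}\right|}}{9}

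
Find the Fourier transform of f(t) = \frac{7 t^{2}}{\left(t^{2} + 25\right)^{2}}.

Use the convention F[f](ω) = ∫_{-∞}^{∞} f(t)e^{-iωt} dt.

F(ω) = \frac{7 \pi \left(1 - 5 \left|{\omega}\right|\right) e^{- 5 \left|{\omega}\right|}}{10}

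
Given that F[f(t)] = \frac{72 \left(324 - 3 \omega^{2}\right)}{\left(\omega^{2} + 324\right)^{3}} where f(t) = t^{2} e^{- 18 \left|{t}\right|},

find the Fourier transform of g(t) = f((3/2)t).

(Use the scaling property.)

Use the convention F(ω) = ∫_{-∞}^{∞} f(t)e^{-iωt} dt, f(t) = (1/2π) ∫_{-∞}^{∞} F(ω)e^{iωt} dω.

F[g](ω) = \frac{729 \left(243 - \omega^{2}\right)}{\left(\omega^{2} + 729\right)^{3}}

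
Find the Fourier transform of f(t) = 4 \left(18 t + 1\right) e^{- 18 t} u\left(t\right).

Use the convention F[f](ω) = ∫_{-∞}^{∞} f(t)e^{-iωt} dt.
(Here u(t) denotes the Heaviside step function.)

F(ω) = \frac{4 \left(- i \omega - 36\right)}{\omega^{2} - 36 i \omega - 324}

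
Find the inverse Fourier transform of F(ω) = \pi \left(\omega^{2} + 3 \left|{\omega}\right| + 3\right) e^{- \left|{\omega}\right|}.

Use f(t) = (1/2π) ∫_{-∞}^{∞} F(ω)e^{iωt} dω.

f(t) = \frac{8}{\left(t^{2} + 1\right)^{3}}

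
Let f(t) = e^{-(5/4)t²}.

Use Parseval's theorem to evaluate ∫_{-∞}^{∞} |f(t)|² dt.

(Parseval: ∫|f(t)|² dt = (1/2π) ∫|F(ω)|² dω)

∫|f(t)|² dt = \frac{\sqrt{10} \sqrt{\pi}}{5}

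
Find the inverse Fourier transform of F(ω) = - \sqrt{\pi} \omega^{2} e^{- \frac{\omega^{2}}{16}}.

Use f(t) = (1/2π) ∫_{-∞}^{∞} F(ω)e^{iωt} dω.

f(t) = 8 \left(16 t^{2} - 2\right) e^{- 4 t^{2}}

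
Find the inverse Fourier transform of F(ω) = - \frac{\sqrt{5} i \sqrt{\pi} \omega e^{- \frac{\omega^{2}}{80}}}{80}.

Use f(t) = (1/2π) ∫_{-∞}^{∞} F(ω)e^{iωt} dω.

f(t) = 5 t e^{- 20 t^{2}}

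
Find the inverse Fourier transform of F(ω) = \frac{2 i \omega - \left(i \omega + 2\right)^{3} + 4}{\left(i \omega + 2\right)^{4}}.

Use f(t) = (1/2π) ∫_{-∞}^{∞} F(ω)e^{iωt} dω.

f(t) = \left(t^{2} - 1\right) e^{- 2 t} u\left(t\right)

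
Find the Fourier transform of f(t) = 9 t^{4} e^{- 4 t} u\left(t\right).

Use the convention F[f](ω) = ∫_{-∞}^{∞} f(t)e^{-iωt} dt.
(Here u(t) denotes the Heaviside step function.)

F(ω) = \frac{216}{\left(i \omega + 4\right)^{5}}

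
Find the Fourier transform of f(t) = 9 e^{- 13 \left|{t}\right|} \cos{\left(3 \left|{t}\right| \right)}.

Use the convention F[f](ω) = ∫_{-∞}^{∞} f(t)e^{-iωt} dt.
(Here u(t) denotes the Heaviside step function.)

F(ω) = \frac{234 \left(\omega^{2} + 178\right)}{\omega^{4} + 320 \omega^{2} + 31684}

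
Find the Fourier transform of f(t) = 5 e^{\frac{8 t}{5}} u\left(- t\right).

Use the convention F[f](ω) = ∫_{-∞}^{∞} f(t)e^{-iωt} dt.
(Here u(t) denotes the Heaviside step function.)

F(ω) = - \frac{25}{5 i \omega - 8}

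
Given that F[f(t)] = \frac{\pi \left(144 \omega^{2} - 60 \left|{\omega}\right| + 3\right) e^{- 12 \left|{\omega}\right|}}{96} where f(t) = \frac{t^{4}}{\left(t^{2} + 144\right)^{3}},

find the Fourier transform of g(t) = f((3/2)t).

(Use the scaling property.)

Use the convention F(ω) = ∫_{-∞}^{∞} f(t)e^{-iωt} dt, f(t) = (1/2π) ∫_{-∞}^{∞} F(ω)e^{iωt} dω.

F[g](ω) = \frac{\pi \left(64 \omega^{2} - 40 \left|{\omega}\right| + 3\right) e^{- 8 \left|{\omega}\right|}}{144}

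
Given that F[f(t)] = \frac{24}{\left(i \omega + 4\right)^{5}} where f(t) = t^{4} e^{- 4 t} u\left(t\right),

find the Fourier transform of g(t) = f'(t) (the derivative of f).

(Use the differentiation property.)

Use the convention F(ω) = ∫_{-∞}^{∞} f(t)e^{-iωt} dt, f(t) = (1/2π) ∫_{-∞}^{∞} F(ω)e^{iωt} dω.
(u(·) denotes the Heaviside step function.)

F[g](ω) = \frac{24 i \omega}{\left(i \omega + 4\right)^{5}}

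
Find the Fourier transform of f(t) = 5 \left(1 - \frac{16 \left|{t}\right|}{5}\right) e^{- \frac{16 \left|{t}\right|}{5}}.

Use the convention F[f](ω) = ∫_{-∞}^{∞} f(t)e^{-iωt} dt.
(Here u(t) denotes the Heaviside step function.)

F(ω) = \frac{40000 \omega^{2}}{\left(25 \omega^{2} + 256\right)^{2}}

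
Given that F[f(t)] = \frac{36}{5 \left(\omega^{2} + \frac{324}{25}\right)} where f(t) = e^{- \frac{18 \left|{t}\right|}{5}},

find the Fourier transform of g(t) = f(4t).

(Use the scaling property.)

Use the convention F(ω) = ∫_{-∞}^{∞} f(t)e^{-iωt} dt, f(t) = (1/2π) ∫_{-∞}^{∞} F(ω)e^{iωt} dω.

F[g](ω) = \frac{720}{25 \omega^{2} + 5184}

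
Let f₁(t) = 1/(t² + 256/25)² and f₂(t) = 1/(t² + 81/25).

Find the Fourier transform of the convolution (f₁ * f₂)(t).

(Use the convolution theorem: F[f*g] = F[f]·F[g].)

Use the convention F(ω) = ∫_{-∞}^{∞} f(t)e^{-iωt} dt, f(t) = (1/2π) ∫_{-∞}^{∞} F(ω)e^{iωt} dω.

F[f₁*f₂](ω) = \frac{125 \pi^{2} \left(16 \left|{\omega}\right| + 5\right) e^{- 5 \left|{\omega}\right|}}{73728}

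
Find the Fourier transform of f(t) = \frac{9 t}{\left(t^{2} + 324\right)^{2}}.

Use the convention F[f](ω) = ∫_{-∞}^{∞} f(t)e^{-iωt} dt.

F(ω) = - \frac{i \pi \omega e^{- 18 \left|{\omega}\right|}}{4}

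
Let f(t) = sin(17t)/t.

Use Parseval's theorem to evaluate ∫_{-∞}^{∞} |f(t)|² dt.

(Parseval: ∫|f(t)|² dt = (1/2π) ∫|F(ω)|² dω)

∫|f(t)|² dt = 17 \pi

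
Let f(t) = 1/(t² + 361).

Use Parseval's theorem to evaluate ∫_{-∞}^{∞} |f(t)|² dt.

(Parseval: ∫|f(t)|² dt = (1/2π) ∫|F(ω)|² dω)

∫|f(t)|² dt = \frac{\pi}{13718}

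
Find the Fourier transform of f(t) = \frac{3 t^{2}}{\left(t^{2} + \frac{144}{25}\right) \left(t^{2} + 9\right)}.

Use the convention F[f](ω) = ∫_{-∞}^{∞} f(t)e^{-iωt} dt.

F(ω) = \frac{25 \pi e^{- 3 \left|{\omega}\right|}}{9} - \frac{20 \pi e^{- \frac{12 \left|{\omega}\right|}{5}}}{9}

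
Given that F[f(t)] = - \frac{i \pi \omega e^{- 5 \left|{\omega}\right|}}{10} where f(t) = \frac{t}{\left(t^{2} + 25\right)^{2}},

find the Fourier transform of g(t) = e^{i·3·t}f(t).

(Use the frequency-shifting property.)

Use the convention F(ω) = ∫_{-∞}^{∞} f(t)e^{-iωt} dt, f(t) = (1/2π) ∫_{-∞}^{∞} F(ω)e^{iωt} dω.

F[g](ω) = \frac{i \pi \left(3 - \omega\right) e^{- 5 \left|{\omega - 3}\right|}}{10}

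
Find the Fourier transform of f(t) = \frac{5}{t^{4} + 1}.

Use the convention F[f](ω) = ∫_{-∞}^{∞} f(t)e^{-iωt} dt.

F(ω) = 5 \pi e^{- \frac{\sqrt{2} \left|{\omega}\right|}{2}} \sin{\left(\frac{\sqrt{2} \left|{\omega}\right|}{2} + \frac{\pi}{4} \right)}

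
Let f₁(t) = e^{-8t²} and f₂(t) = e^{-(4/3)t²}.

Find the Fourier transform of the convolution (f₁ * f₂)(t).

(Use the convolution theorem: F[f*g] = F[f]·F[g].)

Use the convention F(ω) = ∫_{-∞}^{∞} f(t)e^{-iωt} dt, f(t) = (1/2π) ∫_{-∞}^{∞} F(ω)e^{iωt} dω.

F[f₁*f₂](ω) = \frac{\sqrt{6} \pi e^{- \frac{7 \omega^{2}}{32}}}{8}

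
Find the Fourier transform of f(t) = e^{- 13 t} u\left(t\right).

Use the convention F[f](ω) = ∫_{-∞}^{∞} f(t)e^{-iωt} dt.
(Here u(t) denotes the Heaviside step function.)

F(ω) = \frac{1}{i \omega + 13}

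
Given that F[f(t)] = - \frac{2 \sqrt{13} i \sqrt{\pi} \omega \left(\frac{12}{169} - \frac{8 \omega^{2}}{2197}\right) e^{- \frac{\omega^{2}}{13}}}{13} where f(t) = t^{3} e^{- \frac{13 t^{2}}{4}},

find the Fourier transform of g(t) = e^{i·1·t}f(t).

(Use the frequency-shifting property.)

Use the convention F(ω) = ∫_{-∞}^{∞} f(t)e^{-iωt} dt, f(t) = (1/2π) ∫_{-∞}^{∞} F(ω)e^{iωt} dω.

F[g](ω) = \frac{8 \sqrt{13} i \sqrt{\pi} \left(\omega - 1\right) \left(2 \left(\omega - 1\right)^{2} - 39\right) e^{- \frac{\left(\omega - 1\right)^{2}}{13}}}{28561}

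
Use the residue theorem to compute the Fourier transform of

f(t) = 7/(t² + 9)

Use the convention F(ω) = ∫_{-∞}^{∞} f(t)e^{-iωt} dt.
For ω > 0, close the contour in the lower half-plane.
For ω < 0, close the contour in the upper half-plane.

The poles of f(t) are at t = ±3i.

Let g(z) = f(z)e^{-iωz}; for large |z| the factor e^{-iωz} decays in the lower half-plane when ω > 0 and in the upper half-plane when ω < 0.

Case ω > 0 (lower half-plane, clockwise contour ⇒ F(ω) = -2πi·ΣRes):
  Res_{z = - 3 i} g(z) = \frac{7 i e^{- 3 \omega}}{6}
  F(ω) = -2πi·ΣRes = \frac{7 \pi e^{- 3 \omega}}{3}

Case ω < 0 (upper half-plane, counterclockwise contour ⇒ F(ω) = +2πi·ΣRes):
  Res_{z = 3 i} g(z) = - \frac{7 i e^{3 \omega}}{6}
  F(ω) = 2πi·ΣRes = \frac{7 \pi e^{3 \omega}}{3}

Both cases combine into a single formula in |ω|:

F(ω) = \frac{7 \pi e^{- 3 \left|{\omega}\right|}}{3}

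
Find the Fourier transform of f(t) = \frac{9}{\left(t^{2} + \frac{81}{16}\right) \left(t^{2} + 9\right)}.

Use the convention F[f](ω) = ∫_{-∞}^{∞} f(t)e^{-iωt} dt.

F(ω) = - \frac{16 \pi e^{- 3 \left|{\omega}\right|}}{21} + \frac{64 \pi e^{- \frac{9 \left|{\omega}\right|}{4}}}{63}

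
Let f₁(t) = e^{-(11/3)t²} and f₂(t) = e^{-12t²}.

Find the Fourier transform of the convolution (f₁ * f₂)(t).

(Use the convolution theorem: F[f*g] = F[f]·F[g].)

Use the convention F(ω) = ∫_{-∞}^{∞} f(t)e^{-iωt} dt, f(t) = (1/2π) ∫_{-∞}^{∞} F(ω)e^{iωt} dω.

F[f₁*f₂](ω) = \frac{\sqrt{11} \pi e^{- \frac{47 \omega^{2}}{528}}}{22}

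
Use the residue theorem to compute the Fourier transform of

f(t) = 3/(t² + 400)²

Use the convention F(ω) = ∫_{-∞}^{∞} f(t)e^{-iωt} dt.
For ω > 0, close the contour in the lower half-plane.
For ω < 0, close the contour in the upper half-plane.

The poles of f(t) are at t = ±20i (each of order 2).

Let g(z) = f(z)e^{-iωz}; for large |z| the factor e^{-iωz} decays in the lower half-plane when ω > 0 and in the upper half-plane when ω < 0.

Case ω > 0 (lower half-plane, clockwise contour ⇒ F(ω) = -2πi·ΣRes):
  Res_{z = - 20 i} g(z) = \frac{3 i \left(20 \omega + 1\right) e^{- 20 \omega}}{32000} (pole of order 2)
  F(ω) = -2πi·ΣRes = \frac{3 \pi \left(20 \omega + 1\right) e^{- 20 \omega}}{16000}

Case ω < 0 (upper half-plane, counterclockwise contour ⇒ F(ω) = +2πi·ΣRes):
  Res_{z = 20 i} g(z) = \frac{3 i \left(20 \omega - 1\right) e^{20 \omega}}{32000} (pole of order 2)
  F(ω) = 2πi·ΣRes = \frac{3 \pi \left(1 - 20 \omega\right) e^{20 \omega}}{16000}

Both cases combine into a single formula in |ω|:

F(ω) = \frac{3 \pi \left(20 \left|{\omega}\right| + 1\right) e^{- 20 \left|{\omega}\right|}}{16000}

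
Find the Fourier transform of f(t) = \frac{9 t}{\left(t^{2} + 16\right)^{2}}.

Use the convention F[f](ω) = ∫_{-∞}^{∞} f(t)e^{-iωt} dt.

F(ω) = - \frac{9 i \pi \omega e^{- 4 \left|{\omega}\right|}}{8}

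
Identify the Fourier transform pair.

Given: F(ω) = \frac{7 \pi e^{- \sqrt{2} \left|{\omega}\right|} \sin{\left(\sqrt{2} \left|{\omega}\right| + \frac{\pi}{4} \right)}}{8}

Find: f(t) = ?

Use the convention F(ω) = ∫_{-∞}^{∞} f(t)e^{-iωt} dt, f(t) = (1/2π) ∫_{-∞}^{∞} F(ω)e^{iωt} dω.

f(t) = \frac{7}{t^{4} + 16}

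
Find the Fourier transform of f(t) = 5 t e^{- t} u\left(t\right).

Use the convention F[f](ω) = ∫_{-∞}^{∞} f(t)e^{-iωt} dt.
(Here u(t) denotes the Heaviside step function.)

F(ω) = \frac{5}{\left(i \omega + 1\right)^{2}}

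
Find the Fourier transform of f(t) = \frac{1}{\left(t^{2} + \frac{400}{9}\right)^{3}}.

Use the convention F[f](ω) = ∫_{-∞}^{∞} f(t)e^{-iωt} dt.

F(ω) = \frac{27 \pi \left(400 \omega^{2} + 180 \left|{\omega}\right| + 27\right) e^{- \frac{20 \left|{\omega}\right|}{3}}}{25600000}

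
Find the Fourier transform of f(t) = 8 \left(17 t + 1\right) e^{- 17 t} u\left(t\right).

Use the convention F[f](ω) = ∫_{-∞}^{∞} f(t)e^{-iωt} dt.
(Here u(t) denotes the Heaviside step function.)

F(ω) = \frac{8 \left(- i \omega - 34\right)}{\omega^{2} - 34 i \omega - 289}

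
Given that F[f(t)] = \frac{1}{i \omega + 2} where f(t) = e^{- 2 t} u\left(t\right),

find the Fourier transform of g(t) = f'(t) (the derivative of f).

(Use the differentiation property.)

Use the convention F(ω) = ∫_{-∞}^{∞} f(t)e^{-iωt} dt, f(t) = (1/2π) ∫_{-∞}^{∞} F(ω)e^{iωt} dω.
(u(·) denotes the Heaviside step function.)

F[g](ω) = \frac{\omega}{\omega - 2 i}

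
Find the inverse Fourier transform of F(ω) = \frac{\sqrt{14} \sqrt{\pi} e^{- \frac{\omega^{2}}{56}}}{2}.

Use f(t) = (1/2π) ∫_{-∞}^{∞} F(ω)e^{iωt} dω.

f(t) = 7 e^{- 14 t^{2}}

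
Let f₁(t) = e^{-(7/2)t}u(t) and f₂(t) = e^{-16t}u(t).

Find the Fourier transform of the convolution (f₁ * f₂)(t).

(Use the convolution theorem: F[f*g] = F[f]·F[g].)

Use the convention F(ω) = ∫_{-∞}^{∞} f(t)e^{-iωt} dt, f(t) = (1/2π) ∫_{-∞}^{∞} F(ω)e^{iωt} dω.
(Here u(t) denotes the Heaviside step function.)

F[f₁*f₂](ω) = \frac{2}{\left(i \omega + 16\right) \left(2 i \omega + 7\right)}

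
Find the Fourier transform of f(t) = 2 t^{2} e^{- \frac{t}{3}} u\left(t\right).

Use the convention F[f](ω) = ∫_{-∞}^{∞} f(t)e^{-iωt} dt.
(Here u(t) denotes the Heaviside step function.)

F(ω) = \frac{108}{\left(3 i \omega + 1\right)^{3}}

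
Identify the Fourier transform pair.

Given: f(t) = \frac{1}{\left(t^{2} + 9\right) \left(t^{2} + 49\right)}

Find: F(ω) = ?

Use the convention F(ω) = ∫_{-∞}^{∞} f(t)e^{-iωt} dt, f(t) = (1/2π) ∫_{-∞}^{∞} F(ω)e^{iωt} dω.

F(ω) = \frac{\pi \left(7 e^{4 \left|{\omega}\right|} - 3\right) e^{- 7 \left|{\omega}\right|}}{840}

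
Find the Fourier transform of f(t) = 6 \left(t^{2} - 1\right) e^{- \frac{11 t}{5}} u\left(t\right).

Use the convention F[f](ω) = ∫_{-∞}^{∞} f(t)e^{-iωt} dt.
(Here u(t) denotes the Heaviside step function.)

F(ω) = \frac{30 \left(250 i \omega - \left(5 i \omega + 11\right)^{3} + 550\right)}{\left(5 i \omega + 11\right)^{4}}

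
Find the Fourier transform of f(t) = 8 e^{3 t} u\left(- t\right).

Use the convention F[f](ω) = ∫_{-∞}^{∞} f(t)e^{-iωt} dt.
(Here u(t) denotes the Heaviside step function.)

F(ω) = - \frac{8}{i \omega - 3}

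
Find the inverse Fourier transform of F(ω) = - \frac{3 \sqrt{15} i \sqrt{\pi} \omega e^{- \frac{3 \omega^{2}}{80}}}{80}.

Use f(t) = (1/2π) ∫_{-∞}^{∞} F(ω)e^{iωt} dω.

f(t) = 5 t e^{- \frac{20 t^{2}}{3}}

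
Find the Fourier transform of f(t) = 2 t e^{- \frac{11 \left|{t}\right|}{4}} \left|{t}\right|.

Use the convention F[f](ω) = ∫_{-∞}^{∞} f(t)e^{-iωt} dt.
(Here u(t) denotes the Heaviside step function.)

F(ω) = \frac{2048 i \omega \left(16 \omega^{2} - 363\right)}{\left(16 \omega^{2} + 121\right)^{3}}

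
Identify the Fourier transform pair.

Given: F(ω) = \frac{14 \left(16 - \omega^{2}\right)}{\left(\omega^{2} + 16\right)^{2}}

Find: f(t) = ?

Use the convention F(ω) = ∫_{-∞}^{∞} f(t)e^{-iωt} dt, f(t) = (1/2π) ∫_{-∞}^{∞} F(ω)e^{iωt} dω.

f(t) = 7 e^{- 4 \left|{t}\right|} \left|{t}\right|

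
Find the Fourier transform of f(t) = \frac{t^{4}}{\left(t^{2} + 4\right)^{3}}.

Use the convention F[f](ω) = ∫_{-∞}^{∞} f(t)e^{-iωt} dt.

F(ω) = \frac{\pi \left(4 \omega^{2} - 10 \left|{\omega}\right| + 3\right) e^{- 2 \left|{\omega}\right|}}{16}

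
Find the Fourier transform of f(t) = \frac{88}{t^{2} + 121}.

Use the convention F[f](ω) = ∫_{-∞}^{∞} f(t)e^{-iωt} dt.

F(ω) = 8 \pi e^{- 11 \left|{\omega}\right|}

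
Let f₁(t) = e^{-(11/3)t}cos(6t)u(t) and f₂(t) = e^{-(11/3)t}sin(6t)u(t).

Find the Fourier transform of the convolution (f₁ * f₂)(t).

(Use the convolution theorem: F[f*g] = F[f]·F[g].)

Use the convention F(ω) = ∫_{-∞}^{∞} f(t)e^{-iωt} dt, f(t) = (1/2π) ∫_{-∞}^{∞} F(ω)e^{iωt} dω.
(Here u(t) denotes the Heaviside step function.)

F[f₁*f₂](ω) = \frac{162 \left(3 i \omega + 11\right)}{\left(\left(3 i \omega + 11\right)^{2} + 324\right)^{2}}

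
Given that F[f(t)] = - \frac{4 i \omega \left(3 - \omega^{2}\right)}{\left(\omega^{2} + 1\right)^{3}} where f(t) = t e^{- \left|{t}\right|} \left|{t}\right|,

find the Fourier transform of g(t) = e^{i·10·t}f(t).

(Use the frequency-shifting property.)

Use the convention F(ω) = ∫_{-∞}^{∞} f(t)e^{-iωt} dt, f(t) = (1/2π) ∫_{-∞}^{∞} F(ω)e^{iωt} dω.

F[g](ω) = \frac{4 i \left(\omega - 10\right) \left(\left(\omega - 10\right)^{2} - 3\right)}{\left(\left(\omega - 10\right)^{2} + 1\right)^{3}}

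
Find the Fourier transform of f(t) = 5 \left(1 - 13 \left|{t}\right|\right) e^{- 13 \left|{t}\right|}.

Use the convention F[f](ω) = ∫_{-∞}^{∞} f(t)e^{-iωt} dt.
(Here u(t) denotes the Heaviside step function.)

F(ω) = \frac{260 \omega^{2}}{\left(\omega^{2} + 169\right)^{2}}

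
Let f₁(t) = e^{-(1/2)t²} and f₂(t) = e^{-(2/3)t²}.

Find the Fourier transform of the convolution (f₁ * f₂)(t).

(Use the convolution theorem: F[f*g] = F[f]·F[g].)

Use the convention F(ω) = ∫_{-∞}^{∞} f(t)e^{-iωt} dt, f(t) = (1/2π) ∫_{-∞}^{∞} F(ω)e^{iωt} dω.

F[f₁*f₂](ω) = \sqrt{3} \pi e^{- \frac{7 \omega^{2}}{8}}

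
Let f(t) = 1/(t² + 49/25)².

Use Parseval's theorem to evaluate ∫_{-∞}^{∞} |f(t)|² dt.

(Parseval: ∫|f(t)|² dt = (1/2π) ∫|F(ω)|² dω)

∫|f(t)|² dt = \frac{390625 \pi}{13176688}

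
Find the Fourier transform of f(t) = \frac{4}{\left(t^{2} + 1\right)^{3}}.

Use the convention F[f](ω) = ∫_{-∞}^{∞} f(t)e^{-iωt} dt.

F(ω) = \frac{\pi \left(\omega^{2} + 3 \left|{\omega}\right| + 3\right) e^{- \left|{\omega}\right|}}{2}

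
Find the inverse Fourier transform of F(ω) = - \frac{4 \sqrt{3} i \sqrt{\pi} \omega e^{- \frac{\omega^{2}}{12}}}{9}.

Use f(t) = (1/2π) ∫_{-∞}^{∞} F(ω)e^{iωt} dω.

f(t) = 8 t e^{- 3 t^{2}}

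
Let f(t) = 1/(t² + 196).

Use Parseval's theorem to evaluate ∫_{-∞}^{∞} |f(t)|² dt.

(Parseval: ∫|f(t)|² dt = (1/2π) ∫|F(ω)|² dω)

∫|f(t)|² dt = \frac{\pi}{5488}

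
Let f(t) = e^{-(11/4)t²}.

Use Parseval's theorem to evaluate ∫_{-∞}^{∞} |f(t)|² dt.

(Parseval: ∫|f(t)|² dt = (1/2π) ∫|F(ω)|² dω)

∫|f(t)|² dt = \frac{\sqrt{22} \sqrt{\pi}}{11}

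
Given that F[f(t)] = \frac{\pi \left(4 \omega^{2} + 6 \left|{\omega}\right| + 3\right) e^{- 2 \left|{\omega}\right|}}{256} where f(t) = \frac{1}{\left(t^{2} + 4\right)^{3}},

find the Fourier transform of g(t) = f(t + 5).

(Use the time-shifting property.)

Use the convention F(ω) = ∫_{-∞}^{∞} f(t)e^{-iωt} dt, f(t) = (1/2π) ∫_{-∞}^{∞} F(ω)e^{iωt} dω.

F[g](ω) = \frac{\pi \left(4 \omega^{2} + 6 \left|{\omega}\right| + 3\right) e^{5 i \omega - 2 \left|{\omega}\right|}}{256}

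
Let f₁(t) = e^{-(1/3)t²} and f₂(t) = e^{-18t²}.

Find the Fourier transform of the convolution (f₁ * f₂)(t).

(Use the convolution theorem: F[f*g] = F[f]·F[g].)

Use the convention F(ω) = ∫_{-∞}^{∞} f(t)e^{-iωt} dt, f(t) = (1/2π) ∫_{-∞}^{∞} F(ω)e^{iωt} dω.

F[f₁*f₂](ω) = \frac{\sqrt{6} \pi e^{- \frac{55 \omega^{2}}{72}}}{6}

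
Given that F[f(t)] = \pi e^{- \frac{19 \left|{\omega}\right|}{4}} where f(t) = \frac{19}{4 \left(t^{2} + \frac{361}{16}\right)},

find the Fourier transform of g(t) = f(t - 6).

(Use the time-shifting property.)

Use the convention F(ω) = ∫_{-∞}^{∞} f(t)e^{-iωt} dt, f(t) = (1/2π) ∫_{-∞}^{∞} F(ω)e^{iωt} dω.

F[g](ω) = \pi e^{- 6 i \omega - \frac{19 \left|{\omega}\right|}{4}}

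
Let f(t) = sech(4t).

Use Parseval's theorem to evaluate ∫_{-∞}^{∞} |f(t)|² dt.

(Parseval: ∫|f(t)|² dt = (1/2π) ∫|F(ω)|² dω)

∫|f(t)|² dt = \frac{1}{2}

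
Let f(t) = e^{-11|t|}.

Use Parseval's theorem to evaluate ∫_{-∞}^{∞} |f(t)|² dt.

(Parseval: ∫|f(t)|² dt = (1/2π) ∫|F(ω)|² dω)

∫|f(t)|² dt = \frac{1}{11}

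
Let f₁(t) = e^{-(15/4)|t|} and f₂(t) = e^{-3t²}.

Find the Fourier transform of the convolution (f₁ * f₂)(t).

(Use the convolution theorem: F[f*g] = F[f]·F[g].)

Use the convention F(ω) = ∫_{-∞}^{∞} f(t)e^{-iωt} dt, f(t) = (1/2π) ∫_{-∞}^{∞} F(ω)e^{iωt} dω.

F[f₁*f₂](ω) = \frac{40 \sqrt{3} \sqrt{\pi} e^{- \frac{\omega^{2}}{12}}}{16 \omega^{2} + 225}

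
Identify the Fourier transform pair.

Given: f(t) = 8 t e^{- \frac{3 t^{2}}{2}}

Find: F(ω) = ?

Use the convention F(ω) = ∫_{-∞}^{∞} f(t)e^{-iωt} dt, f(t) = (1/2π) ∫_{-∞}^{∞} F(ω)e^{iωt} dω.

F(ω) = - \frac{8 \sqrt{6} i \sqrt{\pi} \omega e^{- \frac{\omega^{2}}{6}}}{9}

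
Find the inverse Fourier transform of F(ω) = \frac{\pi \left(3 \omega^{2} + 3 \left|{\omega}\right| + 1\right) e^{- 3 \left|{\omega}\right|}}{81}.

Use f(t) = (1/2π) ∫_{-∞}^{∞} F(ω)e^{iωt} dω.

f(t) = \frac{8}{\left(t^{2} + 9\right)^{3}}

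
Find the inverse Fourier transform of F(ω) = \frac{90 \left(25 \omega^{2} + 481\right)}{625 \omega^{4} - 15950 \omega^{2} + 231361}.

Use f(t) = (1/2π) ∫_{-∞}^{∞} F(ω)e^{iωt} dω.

f(t) = e^{- \frac{9 \left|{t}\right|}{5}} \cos{\left(4 \left|{t}\right| \right)}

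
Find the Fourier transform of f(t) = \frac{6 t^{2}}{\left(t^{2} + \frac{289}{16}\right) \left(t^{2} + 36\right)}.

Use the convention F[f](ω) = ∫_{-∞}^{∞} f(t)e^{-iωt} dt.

F(ω) = \frac{576 \pi e^{- 6 \left|{\omega}\right|}}{287} - \frac{408 \pi e^{- \frac{17 \left|{\omega}\right|}{4}}}{287}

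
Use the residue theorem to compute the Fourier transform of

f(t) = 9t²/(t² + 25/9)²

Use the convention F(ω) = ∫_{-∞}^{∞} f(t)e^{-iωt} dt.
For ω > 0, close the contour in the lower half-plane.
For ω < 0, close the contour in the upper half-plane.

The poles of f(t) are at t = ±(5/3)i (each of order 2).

Let g(z) = f(z)e^{-iωz}; for large |z| the factor e^{-iωz} decays in the lower half-plane when ω > 0 and in the upper half-plane when ω < 0.

Case ω > 0 (lower half-plane, clockwise contour ⇒ F(ω) = -2πi·ΣRes):
  Res_{z = - \frac{5 i}{3}} g(z) = \frac{9 i \left(3 - 5 \omega\right) e^{- \frac{5 \omega}{3}}}{20} (pole of order 2)
  F(ω) = -2πi·ΣRes = \frac{9 \pi \left(3 - 5 \omega\right) e^{- \frac{5 \omega}{3}}}{10}

Case ω < 0 (upper half-plane, counterclockwise contour ⇒ F(ω) = +2πi·ΣRes):
  Res_{z = \frac{5 i}{3}} g(z) = \frac{9 i \left(- 5 \omega - 3\right) e^{\frac{5 \omega}{3}}}{20} (pole of order 2)
  F(ω) = 2πi·ΣRes = \frac{9 \pi \left(5 \omega + 3\right) e^{\frac{5 \omega}{3}}}{10}

Both cases combine into a single formula in |ω|:

F(ω) = \frac{9 \pi \left(3 - 5 \left|{\omega}\right|\right) e^{- \frac{5 \left|{\omega}\right|}{3}}}{10}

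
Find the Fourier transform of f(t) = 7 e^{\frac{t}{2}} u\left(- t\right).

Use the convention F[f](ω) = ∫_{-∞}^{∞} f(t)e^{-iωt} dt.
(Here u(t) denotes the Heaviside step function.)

F(ω) = \frac{14 i}{2 \omega + i}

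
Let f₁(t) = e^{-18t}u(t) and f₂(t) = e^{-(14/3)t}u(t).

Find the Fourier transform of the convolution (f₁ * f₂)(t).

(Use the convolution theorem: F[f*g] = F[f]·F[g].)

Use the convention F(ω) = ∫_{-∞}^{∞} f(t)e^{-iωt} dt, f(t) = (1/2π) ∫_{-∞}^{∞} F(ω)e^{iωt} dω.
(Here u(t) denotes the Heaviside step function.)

F[f₁*f₂](ω) = \frac{3}{\left(i \omega + 18\right) \left(3 i \omega + 14\right)}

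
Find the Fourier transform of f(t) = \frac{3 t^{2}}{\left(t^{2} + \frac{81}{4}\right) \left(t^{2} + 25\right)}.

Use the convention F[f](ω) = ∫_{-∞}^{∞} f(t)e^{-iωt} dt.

F(ω) = \frac{60 \pi e^{- 5 \left|{\omega}\right|}}{19} - \frac{54 \pi e^{- \frac{9 \left|{\omega}\right|}{2}}}{19}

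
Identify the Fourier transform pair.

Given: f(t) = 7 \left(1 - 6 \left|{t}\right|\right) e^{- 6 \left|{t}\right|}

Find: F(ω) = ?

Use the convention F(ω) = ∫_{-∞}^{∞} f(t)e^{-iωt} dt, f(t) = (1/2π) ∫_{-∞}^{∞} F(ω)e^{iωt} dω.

F(ω) = \frac{168 \omega^{2}}{\left(\omega^{2} + 36\right)^{2}}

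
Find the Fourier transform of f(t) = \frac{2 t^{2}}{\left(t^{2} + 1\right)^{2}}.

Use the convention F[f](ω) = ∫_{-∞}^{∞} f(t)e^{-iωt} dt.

F(ω) = \pi \left(1 - \left|{\omega}\right|\right) e^{- \left|{\omega}\right|}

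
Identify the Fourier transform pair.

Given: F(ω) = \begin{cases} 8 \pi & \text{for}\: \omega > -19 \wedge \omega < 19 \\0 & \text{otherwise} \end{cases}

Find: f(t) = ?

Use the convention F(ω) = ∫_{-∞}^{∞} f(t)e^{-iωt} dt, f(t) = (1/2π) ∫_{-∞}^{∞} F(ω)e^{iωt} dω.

f(t) = \frac{8 \sin{\left(19 t \right)}}{t}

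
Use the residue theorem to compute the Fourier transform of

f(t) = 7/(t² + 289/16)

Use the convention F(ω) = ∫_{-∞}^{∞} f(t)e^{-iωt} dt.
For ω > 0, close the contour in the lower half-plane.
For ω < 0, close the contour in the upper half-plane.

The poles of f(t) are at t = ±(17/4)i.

Let g(z) = f(z)e^{-iωz}; for large |z| the factor e^{-iωz} decays in the lower half-plane when ω > 0 and in the upper half-plane when ω < 0.

Case ω > 0 (lower half-plane, clockwise contour ⇒ F(ω) = -2πi·ΣRes):
  Res_{z = - \frac{17 i}{4}} g(z) = \frac{14 i e^{- \frac{17 \omega}{4}}}{17}
  F(ω) = -2πi·ΣRes = \frac{28 \pi e^{- \frac{17 \omega}{4}}}{17}

Case ω < 0 (upper half-plane, counterclockwise contour ⇒ F(ω) = +2πi·ΣRes):
  Res_{z = \frac{17 i}{4}} g(z) = - \frac{14 i e^{\frac{17 \omega}{4}}}{17}
  F(ω) = 2πi·ΣRes = \frac{28 \pi e^{\frac{17 \omega}{4}}}{17}

Both cases combine into a single formula in |ω|:

F(ω) = \frac{28 \pi e^{- \frac{17 \left|{\omega}\right|}{4}}}{17}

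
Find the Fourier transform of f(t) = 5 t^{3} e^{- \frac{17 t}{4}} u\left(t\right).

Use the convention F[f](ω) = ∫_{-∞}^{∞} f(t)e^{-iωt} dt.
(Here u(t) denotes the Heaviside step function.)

F(ω) = \frac{7680}{\left(4 i \omega + 17\right)^{4}}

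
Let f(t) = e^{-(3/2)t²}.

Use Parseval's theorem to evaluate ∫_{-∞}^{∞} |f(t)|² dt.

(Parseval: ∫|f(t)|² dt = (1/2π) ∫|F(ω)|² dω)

∫|f(t)|² dt = \frac{\sqrt{3} \sqrt{\pi}}{3}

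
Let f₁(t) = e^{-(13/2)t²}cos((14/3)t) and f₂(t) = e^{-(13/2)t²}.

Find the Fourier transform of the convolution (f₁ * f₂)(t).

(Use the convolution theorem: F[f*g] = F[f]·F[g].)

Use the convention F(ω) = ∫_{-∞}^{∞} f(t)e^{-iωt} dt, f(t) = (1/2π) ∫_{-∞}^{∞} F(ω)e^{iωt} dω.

F[f₁*f₂](ω) = \frac{\pi \left(e^{\frac{28 \omega}{39}} + 1\right) e^{- \frac{\omega^{2}}{13} - \frac{14 \omega}{39} - \frac{98}{117}}}{13}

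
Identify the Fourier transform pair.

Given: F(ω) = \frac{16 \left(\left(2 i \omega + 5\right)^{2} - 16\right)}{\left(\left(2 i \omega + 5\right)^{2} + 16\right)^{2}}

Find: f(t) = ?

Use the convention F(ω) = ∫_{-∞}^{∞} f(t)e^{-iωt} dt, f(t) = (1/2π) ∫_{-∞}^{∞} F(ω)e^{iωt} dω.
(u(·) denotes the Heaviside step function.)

f(t) = 4 t e^{- \frac{5 t}{2}} \cos{\left(2 t \right)} u\left(t\right)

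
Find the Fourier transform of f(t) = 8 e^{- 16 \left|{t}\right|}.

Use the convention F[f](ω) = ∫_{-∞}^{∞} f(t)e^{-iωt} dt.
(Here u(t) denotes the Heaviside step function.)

F(ω) = \frac{256}{\omega^{2} + 256}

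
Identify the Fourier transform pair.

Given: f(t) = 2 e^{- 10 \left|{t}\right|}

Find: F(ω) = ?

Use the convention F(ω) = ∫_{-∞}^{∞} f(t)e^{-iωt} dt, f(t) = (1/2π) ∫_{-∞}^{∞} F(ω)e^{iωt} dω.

F(ω) = \frac{40}{\omega^{2} + 100}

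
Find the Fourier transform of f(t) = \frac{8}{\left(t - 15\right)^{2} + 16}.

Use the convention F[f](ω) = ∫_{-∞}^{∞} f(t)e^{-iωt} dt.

F(ω) = 2 \pi e^{- 15 i \omega - 4 \left|{\omega}\right|}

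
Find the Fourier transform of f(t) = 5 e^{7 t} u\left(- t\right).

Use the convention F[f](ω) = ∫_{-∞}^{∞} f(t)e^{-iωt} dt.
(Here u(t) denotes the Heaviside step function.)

F(ω) = - \frac{5}{i \omega - 7}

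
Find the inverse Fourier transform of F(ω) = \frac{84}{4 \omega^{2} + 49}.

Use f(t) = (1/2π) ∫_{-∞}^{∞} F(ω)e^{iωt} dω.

f(t) = 3 e^{- \frac{7 \left|{t}\right|}{2}}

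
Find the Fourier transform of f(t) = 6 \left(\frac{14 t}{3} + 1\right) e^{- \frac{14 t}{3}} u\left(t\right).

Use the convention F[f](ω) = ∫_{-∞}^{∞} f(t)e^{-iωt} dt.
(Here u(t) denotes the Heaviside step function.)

F(ω) = \frac{18 \left(- 3 i \omega - 28\right)}{9 \omega^{2} - 84 i \omega - 196}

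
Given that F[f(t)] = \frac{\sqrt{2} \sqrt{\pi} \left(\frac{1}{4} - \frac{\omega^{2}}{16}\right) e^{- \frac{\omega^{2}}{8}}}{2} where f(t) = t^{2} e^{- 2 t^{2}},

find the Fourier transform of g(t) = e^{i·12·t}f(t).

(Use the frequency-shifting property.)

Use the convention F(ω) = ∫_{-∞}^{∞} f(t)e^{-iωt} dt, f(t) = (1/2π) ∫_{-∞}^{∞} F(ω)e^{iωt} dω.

F[g](ω) = \frac{\sqrt{2} \sqrt{\pi} \left(4 - \left(\omega - 12\right)^{2}\right) e^{- \frac{\left(\omega - 12\right)^{2}}{8}}}{32}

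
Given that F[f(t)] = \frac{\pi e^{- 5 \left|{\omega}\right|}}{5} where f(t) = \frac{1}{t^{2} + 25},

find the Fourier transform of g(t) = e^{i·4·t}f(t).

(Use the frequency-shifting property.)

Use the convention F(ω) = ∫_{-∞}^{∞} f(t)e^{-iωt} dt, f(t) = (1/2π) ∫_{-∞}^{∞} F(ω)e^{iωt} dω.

F[g](ω) = \frac{\pi e^{- 5 \left|{\omega - 4}\right|}}{5}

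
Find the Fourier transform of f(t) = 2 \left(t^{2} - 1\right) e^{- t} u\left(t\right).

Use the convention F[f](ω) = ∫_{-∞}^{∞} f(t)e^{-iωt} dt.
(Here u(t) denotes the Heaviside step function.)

F(ω) = \frac{2 \left(2 i \omega - \left(i \omega + 1\right)^{3} + 2\right)}{\left(i \omega + 1\right)^{4}}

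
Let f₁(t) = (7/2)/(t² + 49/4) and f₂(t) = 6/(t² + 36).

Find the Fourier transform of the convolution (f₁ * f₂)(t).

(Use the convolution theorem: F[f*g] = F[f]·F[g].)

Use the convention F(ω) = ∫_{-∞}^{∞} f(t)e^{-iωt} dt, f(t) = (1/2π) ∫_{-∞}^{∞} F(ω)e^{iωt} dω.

F[f₁*f₂](ω) = \pi^{2} e^{- \frac{19 \left|{\omega}\right|}{2}}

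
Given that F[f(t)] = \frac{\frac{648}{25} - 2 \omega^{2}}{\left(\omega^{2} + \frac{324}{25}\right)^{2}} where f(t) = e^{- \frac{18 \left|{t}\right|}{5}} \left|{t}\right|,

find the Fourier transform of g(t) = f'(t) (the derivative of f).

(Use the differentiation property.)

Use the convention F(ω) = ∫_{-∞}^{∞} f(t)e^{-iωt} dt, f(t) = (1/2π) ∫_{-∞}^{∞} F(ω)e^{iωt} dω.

F[g](ω) = - \frac{50 i \omega \left(25 \omega^{2} - 324\right)}{\left(25 \omega^{2} + 324\right)^{2}}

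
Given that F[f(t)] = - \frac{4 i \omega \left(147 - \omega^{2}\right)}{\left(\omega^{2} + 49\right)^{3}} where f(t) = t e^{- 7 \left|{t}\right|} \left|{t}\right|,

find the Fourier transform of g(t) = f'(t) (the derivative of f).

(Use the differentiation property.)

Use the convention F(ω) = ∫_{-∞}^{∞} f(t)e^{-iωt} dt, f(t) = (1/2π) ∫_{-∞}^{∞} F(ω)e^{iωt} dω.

F[g](ω) = \frac{4 \omega^{2} \left(147 - \omega^{2}\right)}{\left(\omega^{2} + 49\right)^{3}}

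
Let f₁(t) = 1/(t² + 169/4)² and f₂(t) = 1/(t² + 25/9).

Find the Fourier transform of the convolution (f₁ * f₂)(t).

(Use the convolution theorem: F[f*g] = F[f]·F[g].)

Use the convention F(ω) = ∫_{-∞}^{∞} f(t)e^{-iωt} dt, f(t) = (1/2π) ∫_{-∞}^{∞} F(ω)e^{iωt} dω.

F[f₁*f₂](ω) = \frac{6 \pi^{2} \left(13 \left|{\omega}\right| + 2\right) e^{- \frac{49 \left|{\omega}\right|}{6}}}{10985}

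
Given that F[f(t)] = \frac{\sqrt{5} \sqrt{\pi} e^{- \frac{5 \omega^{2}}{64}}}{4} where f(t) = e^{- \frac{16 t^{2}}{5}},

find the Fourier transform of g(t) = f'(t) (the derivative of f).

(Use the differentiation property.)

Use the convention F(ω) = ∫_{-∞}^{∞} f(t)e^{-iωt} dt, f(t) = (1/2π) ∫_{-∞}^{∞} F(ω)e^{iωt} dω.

F[g](ω) = \frac{\sqrt{5} i \sqrt{\pi} \omega e^{- \frac{5 \omega^{2}}{64}}}{4}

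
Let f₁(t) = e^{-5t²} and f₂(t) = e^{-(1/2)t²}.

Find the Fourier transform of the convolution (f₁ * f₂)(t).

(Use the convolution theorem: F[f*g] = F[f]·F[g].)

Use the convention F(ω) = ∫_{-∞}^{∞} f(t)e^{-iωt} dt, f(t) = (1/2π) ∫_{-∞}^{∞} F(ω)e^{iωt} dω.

F[f₁*f₂](ω) = \frac{\sqrt{10} \pi e^{- \frac{11 \omega^{2}}{20}}}{5}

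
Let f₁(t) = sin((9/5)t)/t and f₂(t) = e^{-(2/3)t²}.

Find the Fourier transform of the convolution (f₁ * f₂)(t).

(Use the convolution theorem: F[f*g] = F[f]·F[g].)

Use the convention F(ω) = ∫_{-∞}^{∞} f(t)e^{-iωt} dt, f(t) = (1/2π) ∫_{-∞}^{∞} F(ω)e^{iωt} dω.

F[f₁*f₂](ω) = \begin{cases} \frac{\sqrt{6} \pi^{\frac{3}{2}} e^{- \frac{3 \omega^{2}}{8}}}{2} & \text{for}\: \omega > - \frac{9}{5} \wedge \omega < \frac{9}{5} \\0 & \text{otherwise} \end{cases}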